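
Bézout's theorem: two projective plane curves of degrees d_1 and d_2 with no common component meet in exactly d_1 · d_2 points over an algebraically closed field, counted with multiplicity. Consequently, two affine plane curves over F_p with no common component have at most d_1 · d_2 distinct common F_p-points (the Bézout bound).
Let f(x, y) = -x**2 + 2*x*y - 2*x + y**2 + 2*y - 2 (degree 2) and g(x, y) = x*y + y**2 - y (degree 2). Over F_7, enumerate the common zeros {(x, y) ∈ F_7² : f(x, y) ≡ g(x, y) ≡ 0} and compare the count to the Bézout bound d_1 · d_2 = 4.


Common zeros: ∅; count = 0; Bézout bound = 4.

deg(f) = 2, deg(g) = 2, so Bézout bound = 4.
Scan x ∈ F_7. For each x, list the y ∈ F_7 with f(x, y) ≡ 0 and those with g(x, y) ≡ 0 (mod 7); the common zeros in that column are the intersection.
  x = 0: f ≡ 0 at y ∈ ∅; g ≡ 0 at y ∈ {0, 1}; common: ∅.
  x = 1: f ≡ 0 at y ∈ {1, 2}; g ≡ 0 at y ∈ {0}; common: ∅.
  x = 2: f ≡ 0 at y ∈ ∅; g ≡ 0 at y ∈ {0, 6}; common: ∅.
  x = 3: f ≡ 0 at y ∈ ∅; g ≡ 0 at y ∈ {0, 5}; common: ∅.
  x = 4: f ≡ 0 at y ∈ {5, 6}; g ≡ 0 at y ∈ {0, 4}; common: ∅.
  x = 5: f ≡ 0 at y ∈ ∅; g ≡ 0 at y ∈ {0, 3}; common: ∅.
  x = 6: f ≡ 0 at y ∈ {1, 6}; g ≡ 0 at y ∈ {0, 2}; common: ∅.
Collecting: common zeros = ∅, so the count is 0.
Comparison with the Bézout bound: 0 ≤ 4 = deg(f)·deg(g), as expected for curves with no common component (the affine F_7-count falls short of the bound because intersections may lie at infinity, over extension fields, or carry multiplicity).


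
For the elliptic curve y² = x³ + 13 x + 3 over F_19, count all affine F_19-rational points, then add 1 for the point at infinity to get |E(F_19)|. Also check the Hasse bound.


Affine points = {(1, 6), (1, 13), (4, 9), (4, 10), (7, 0), (8, 7), (8, 12), (12, 5), (12, 14), (15, 1), (15, 18), (17, 8), (17, 11)}; affine count = 13; |E(F_19)| = 14.

Discriminant check: Δ ∝ 4a³ + 27b² = 4·13³ + 27·3² = 4·2197 + 27·9 ≡ 6 (mod 19). Nonzero ⇒ E is nonsingular.
For each x ∈ F_19, compute rhs = x³ + 13·x + 3 mod 19, then count y ∈ F_19 with y² ≡ rhs.
  x = 0: rhs = 3, matching y values: none (0 points).
  x = 1: rhs = 17, matching y values: 6, 13 (2 points).
  x = 2: rhs = 18, matching y values: none (0 points).
  x = 3: rhs = 12, matching y values: none (0 points).
  x = 4: rhs = 5, matching y values: 9, 10 (2 points).
  x = 5: rhs = 3, matching y values: none (0 points).
  x = 6: rhs = 12, matching y values: none (0 points).
  x = 7: rhs = 0, matching y values: 0 (1 points).
  x = 8: rhs = 11, matching y values: 7, 12 (2 points).
  x = 9: rhs = 13, matching y values: none (0 points).
  x = 10: rhs = 12, matching y values: none (0 points).
  x = 11: rhs = 14, matching y values: none (0 points).
  x = 12: rhs = 6, matching y values: 5, 14 (2 points).
  x = 13: rhs = 13, matching y values: none (0 points).
  x = 14: rhs = 3, matching y values: none (0 points).
  x = 15: rhs = 1, matching y values: 1, 18 (2 points).
  x = 16: rhs = 13, matching y values: none (0 points).
  x = 17: rhs = 7, matching y values: 8, 11 (2 points).
  x = 18: rhs = 8, matching y values: none (0 points).
Total affine count: 13.
Full point count |E(F_19)| = 13 + 1 = 14.
Hasse bound: |14 − (19+1)| = |-6| = 6 ≤ 2√19 ≈ 8.7178 ✓.


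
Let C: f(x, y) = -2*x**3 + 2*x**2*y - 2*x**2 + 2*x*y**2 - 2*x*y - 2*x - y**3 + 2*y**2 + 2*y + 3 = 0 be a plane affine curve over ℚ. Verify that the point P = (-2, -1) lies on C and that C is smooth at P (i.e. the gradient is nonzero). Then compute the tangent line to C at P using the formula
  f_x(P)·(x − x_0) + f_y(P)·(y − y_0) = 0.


Tangent line at P: -6*x + 15*y + 3 = 0.

Step 1: f(-2, -1) = 0, so P lies on C.
Step 2: partial derivatives
  f_x(x, y) = -6*x**2 + 4*x*y - 4*x + 2*y**2 - 2*y - 2, f_y(x, y) = 2*x**2 + 4*x*y - 2*x - 3*y**2 + 4*y + 2.
  f_x(P) = -6, f_y(P) = 15 (gradient nonzero, so P is smooth).
Step 3: tangent line at P: -6·(x − -2) + 15·(y − -1) = 0.
Expanding: -6*x + 15*y + 3 = 0.


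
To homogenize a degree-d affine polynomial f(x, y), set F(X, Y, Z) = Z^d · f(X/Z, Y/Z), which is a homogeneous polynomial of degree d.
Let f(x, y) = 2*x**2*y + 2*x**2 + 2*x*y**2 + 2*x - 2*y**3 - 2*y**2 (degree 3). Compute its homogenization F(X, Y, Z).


F(X, Y, Z) = 2*X**2*Y + 2*X**2*Z + 2*X*Y**2 + 2*X*Z**2 - 2*Y**3 - 2*Y**2*Z

deg(f) = 3.
Substitute x = X/Z, y = Y/Z into f, then multiply by Z^3.
  monomial 2·x^2·y^1 ↦ 2·X^2·Y^1·Z^0.
  monomial 2·x^2·y^0 ↦ 2·X^2·Y^0·Z^1.
  monomial 2·x^1·y^2 ↦ 2·X^1·Y^2·Z^0.
  monomial 2·x^1·y^0 ↦ 2·X^1·Y^0·Z^2.
  monomial -2·x^0·y^3 ↦ -2·X^0·Y^3·Z^0.
  monomial -2·x^0·y^2 ↦ -2·X^0·Y^2·Z^1.
Collecting: F(X, Y, Z) = 2*X**2*Y + 2*X**2*Z + 2*X*Y**2 + 2*X*Z**2 - 2*Y**3 - 2*Y**2*Z.


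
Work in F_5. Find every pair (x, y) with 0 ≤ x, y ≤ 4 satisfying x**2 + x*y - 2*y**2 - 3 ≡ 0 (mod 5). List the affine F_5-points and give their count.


Affine F_5-points: {(0, 1), (0, 4), (1, 4), (4, 1)}; count = 4.

For each of the 25 pairs (x, y) ∈ F_5², evaluate f(x, y) mod 5. Record the zeros.
  x = 0: [0↦2, 1↦0, 2↦4, 3↦4, 4↦0]  zeros at y ∈ {1, 4}
  x = 1: [0↦3, 1↦2, 2↦2, 3↦3, 4↦0]  zeros at y ∈ {4}
  x = 2: [0↦1, 1↦1, 2↦2, 3↦4, 4↦2]  zeros at y ∈ ∅
  x = 3: [0↦1, 1↦2, 2↦4, 3↦2, 4↦1]  zeros at y ∈ ∅
  x = 4: [0↦3, 1↦0, 2↦3, 3↦2, 4↦2]  zeros at y ∈ {1}
Collecting zeros: affine points = {(0, 1), (0, 4), (1, 4), (4, 1)}.
Total count |C(F_5)_aff| = 4.


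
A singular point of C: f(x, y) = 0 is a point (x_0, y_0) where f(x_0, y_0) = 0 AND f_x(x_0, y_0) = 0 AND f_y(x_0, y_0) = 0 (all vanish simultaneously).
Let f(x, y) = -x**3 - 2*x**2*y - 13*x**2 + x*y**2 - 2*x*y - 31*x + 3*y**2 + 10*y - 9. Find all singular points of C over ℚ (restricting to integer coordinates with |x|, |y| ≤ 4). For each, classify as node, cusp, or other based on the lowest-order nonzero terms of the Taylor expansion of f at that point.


Singular points: {(-2, -3)}; classification: node.

Compute partial derivatives:
  f_x = -3*x**2 - 4*x*y - 26*x + y**2 - 2*y - 31.
  f_y = -2*x**2 + 2*x*y - 2*x + 6*y + 10.
Scan x_0 ∈ {−4, ..., 4}. For each x_0, f_y(x_0, y) is a polynomial in y; find its integer roots y ∈ {−4, ..., 4}, then test f_x and f at those candidates.
  x = -4: f_y(-4, y) = -2*y - 14; no integer root y with |y| ≤ 4.
  x = -3: f_y(-3, y) = -2; no integer root y with |y| ≤ 4.
  x = -2: f_y(-2, y) = 2*y + 6; vanishes at y ∈ {-3}. (-2, -3): f_x = 0, f = 0 — SINGULAR.
  x = -1: f_y(-1, y) = 4*y + 10; no integer root y with |y| ≤ 4.
  x = 0: f_y(0, y) = 6*y + 10; no integer root y with |y| ≤ 4.
  x = 1: f_y(1, y) = 8*y + 6; no integer root y with |y| ≤ 4.
  x = 2: f_y(2, y) = 10*y - 2; no integer root y with |y| ≤ 4.
  x = 3: f_y(3, y) = 12*y - 14; no integer root y with |y| ≤ 4.
  x = 4: f_y(4, y) = 14*y - 30; no integer root y with |y| ≤ 4.
Only singular point on the grid: (-2, -3).
Classify: substitute x = -2 + u, y = -3 + v and expand: f = -u**3 - 2*u**2*v - u**2 + u*v**2 + v**2.
No constant or linear terms (consistent with a singular point). Quadratic part: -u**2 + v**2. Cubic part: -u**3 - 2*u**2*v + u*v**2.
The quadratic part v**2 - u**2 = (v − u)(v + u) splits into two distinct linear factors, so there are two distinct tangent lines y − -3 = ±(x − -2) — this is a node (ordinary double point).
Classification: node.


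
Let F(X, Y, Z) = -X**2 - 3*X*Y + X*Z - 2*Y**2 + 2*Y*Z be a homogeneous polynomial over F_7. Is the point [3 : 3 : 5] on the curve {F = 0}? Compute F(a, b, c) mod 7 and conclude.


F(3,3,5) ≡ 5 (mod 7); P is NOT on the curve.

Evaluate F(3, 3, 5) term-by-term (mod 7).
  -X**2 ↦ -1·9·1·1 = -9
  -3*X*Y ↦ -3·3·3·1 = -27
  X*Z ↦ 1·3·1·5 = 15
  -2*Y**2 ↦ -2·1·9·1 = -18
  2*Y*Z ↦ 2·1·3·5 = 30
Sum: F(3, 3, 5) = (-9) + (-27) + (15) + (-18) + (30) = -9.
Reducing mod 7: -9 ≡ 5 (mod 7).
Since F(a, b, c) ≡ 5 ≠ 0 (mod 7), P does NOT lie on the curve.


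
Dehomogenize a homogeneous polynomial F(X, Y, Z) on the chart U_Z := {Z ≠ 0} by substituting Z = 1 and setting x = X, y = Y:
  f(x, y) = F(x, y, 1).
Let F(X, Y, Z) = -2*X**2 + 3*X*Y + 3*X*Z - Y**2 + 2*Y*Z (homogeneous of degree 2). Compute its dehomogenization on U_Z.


f(x, y) = -2*x**2 + 3*x*y + 3*x - y**2 + 2*y

On U_Z we set Z = 1. Each monomial c·X^i·Y^j·Z^k in F becomes c·x^i·y^j·1^k = c·x^i·y^j.
Substituting Z = 1: F(X, Y, 1) = -2*x**2 + 3*x*y + 3*x - y**2 + 2*y.
Note: deg(f) ≤ deg(F) = 2; strict inequality happens when F is divisible by Z (lost terms).


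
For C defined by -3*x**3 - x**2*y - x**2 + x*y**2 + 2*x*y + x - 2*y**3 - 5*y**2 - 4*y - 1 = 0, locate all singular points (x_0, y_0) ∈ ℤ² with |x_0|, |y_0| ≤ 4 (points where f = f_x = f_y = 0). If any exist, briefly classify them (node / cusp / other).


Singular points: {(0, -1)}; classification: cusp.

Compute partial derivatives:
  f_x = -9*x**2 - 2*x*y - 2*x + y**2 + 2*y + 1.
  f_y = -x**2 + 2*x*y + 2*x - 6*y**2 - 10*y - 4.
Scan x_0 ∈ {−4, ..., 4}. For each x_0, f_y(x_0, y) is a polynomial in y; find its integer roots y ∈ {−4, ..., 4}, then test f_x and f at those candidates.
  x = -4: f_y(-4, y) = -6*y**2 - 18*y - 28; no integer root y with |y| ≤ 4.
  x = -3: f_y(-3, y) = -6*y**2 - 16*y - 19; no integer root y with |y| ≤ 4.
  x = -2: f_y(-2, y) = -6*y**2 - 14*y - 12; no integer root y with |y| ≤ 4.
  x = -1: f_y(-1, y) = -6*y**2 - 12*y - 7; no integer root y with |y| ≤ 4.
  x = 0: f_y(0, y) = -6*y**2 - 10*y - 4; vanishes at y ∈ {-1}. (0, -1): f_x = 0, f = 0 — SINGULAR.
  x = 1: f_y(1, y) = -6*y**2 - 8*y - 3; no integer root y with |y| ≤ 4.
  x = 2: f_y(2, y) = -6*y**2 - 6*y - 4; no integer root y with |y| ≤ 4.
  x = 3: f_y(3, y) = -6*y**2 - 4*y - 7; no integer root y with |y| ≤ 4.
  x = 4: f_y(4, y) = -6*y**2 - 2*y - 12; no integer root y with |y| ≤ 4.
Only singular point on the grid: (0, -1).
Classify: substitute x = 0 + u, y = -1 + v and expand: f = -3*u**3 - u**2*v + u*v**2 - 2*v**3 + v**2.
No constant or linear terms (consistent with a singular point). Quadratic part: v**2. Cubic part: -3*u**3 - u**2*v + u*v**2 - 2*v**3.
The quadratic part v**2 is a perfect square, so there is a single (double) tangent line v = 0, i.e. y = -1. Restricting the cubic part to that line (v = 0) leaves -3*u**3 ≠ 0, so f is not divisible by v and the branch is v² ≈ 3*u**3 to lowest order — this is a cusp.
Classification: cusp.


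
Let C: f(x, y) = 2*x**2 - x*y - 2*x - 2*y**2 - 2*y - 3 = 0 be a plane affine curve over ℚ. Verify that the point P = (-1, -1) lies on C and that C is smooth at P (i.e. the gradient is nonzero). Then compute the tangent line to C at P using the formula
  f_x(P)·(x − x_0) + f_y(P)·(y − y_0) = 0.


Tangent line at P: -5*x + 3*y - 2 = 0.

Step 1: f(-1, -1) = 0, so P lies on C.
Step 2: partial derivatives
  f_x(x, y) = 4*x - y - 2, f_y(x, y) = -x - 4*y - 2.
  f_x(P) = -5, f_y(P) = 3 (gradient nonzero, so P is smooth).
Step 3: tangent line at P: -5·(x − -1) + 3·(y − -1) = 0.
Expanding: -5*x + 3*y - 2 = 0.


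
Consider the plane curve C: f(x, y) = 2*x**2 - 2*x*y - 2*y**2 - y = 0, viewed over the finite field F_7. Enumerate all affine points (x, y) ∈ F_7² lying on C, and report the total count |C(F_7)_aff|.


Affine F_7-points: {(0, 0), (0, 3), (1, 4), (1, 5), (3, 3), (3, 4), (4, 1), (4, 5)}; count = 8.

For each of the 49 pairs (x, y) ∈ F_7², evaluate f(x, y) mod 7. Record the zeros.
  x = 0: [0↦0, 1↦4, 2↦4, 3↦0, 4↦6, 5↦1, 6↦6]  zeros at y ∈ {0, 3}
  x = 1: [0↦2, 1↦4, 2↦2, 3↦3, 4↦0, 5↦0, 6↦3]  zeros at y ∈ {4, 5}
  x = 2: [0↦1, 1↦1, 2↦4, 3↦3, 4↦5, 5↦3, 6↦4]  zeros at y ∈ ∅
  x = 3: [0↦4, 1↦2, 2↦3, 3↦0, 4↦0, 5↦3, 6↦2]  zeros at y ∈ {3, 4}
  x = 4: [0↦4, 1↦0, 2↦6, 3↦1, 4↦6, 5↦0, 6↦4]  zeros at y ∈ {1, 5}
  x = 5: [0↦1, 1↦2, 2↦6, 3↦6, 4↦2, 5↦1, 6↦3]  zeros at y ∈ ∅
  x = 6: [0↦2, 1↦1, 2↦3, 3↦1, 4↦2, 5↦6, 6↦6]  zeros at y ∈ ∅
Collecting zeros: affine points = {(0, 0), (0, 3), (1, 4), (1, 5), (3, 3), (3, 4), (4, 1), (4, 5)}.
Total count |C(F_7)_aff| = 8.


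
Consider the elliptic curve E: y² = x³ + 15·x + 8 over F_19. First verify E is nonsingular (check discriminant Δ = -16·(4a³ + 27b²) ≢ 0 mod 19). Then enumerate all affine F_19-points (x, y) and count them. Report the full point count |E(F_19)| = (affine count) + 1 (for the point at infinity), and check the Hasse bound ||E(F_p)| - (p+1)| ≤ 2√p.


Affine points = {(1, 9), (1, 10), (3, 2), (3, 17), (7, 0), (9, 6), (9, 13), (12, 4), (12, 15), (13, 5), (13, 14), (14, 6), (14, 13), (15, 6), (15, 13), (18, 7), (18, 12)}; affine count = 17; |E(F_19)| = 18.

Discriminant check: Δ ∝ 4a³ + 27b² = 4·15³ + 27·8² = 4·3375 + 27·64 ≡ 9 (mod 19). Nonzero ⇒ E is nonsingular.
For each x ∈ F_19, compute rhs = x³ + 15·x + 8 mod 19, then count y ∈ F_19 with y² ≡ rhs.
  x = 0: rhs = 8, matching y values: none (0 points).
  x = 1: rhs = 5, matching y values: 9, 10 (2 points).
  x = 2: rhs = 8, matching y values: none (0 points).
  x = 3: rhs = 4, matching y values: 2, 17 (2 points).
  x = 4: rhs = 18, matching y values: none (0 points).
  x = 5: rhs = 18, matching y values: none (0 points).
  x = 6: rhs = 10, matching y values: none (0 points).
  x = 7: rhs = 0, matching y values: 0 (1 points).
  x = 8: rhs = 13, matching y values: none (0 points).
  x = 9: rhs = 17, matching y values: 6, 13 (2 points).
  x = 10: rhs = 18, matching y values: none (0 points).
  x = 11: rhs = 3, matching y values: none (0 points).
  x = 12: rhs = 16, matching y values: 4, 15 (2 points).
  x = 13: rhs = 6, matching y values: 5, 14 (2 points).
  x = 14: rhs = 17, matching y values: 6, 13 (2 points).
  x = 15: rhs = 17, matching y values: 6, 13 (2 points).
  x = 16: rhs = 12, matching y values: none (0 points).
  x = 17: rhs = 8, matching y values: none (0 points).
  x = 18: rhs = 11, matching y values: 7, 12 (2 points).
Total affine count: 17.
Full point count |E(F_19)| = 17 + 1 = 18.
Hasse bound: |18 − (19+1)| = |-2| = 2 ≤ 2√19 ≈ 8.7178 ✓.


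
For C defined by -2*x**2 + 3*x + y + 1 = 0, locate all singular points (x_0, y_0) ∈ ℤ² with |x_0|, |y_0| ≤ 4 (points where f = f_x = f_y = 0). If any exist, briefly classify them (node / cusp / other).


No singular points in the scanned grid; C is smooth there.

Compute partial derivatives:
  f_x = 3 - 4*x.
  f_y = 1.
f_y = 1 is a nonzero constant, so f_y never vanishes: no point (x, y) can satisfy f = f_x = f_y = 0. In particular no (x, y) ∈ {−4, ..., 4}² is singular; the curve is smooth.


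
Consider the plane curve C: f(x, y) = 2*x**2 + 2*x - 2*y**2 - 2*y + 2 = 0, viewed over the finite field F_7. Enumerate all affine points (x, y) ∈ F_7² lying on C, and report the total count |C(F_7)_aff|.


Affine F_7-points: {(2, 0), (2, 6), (3, 2), (3, 4), (4, 0), (4, 6)}; count = 6.

For each of the 49 pairs (x, y) ∈ F_7², evaluate f(x, y) mod 7. Record the zeros.
  x = 0: [0↦2, 1↦5, 2↦4, 3↦6, 4↦4, 5↦5, 6↦2]  zeros at y ∈ ∅
  x = 1: [0↦6, 1↦2, 2↦1, 3↦3, 4↦1, 5↦2, 6↦6]  zeros at y ∈ ∅
  x = 2: [0↦0, 1↦3, 2↦2, 3↦4, 4↦2, 5↦3, 6↦0]  zeros at y ∈ {0, 6}
  x = 3: [0↦5, 1↦1, 2↦0, 3↦2, 4↦0, 5↦1, 6↦5]  zeros at y ∈ {2, 4}
  x = 4: [0↦0, 1↦3, 2↦2, 3↦4, 4↦2, 5↦3, 6↦0]  zeros at y ∈ {0, 6}
  x = 5: [0↦6, 1↦2, 2↦1, 3↦3, 4↦1, 5↦2, 6↦6]  zeros at y ∈ ∅
  x = 6: [0↦2, 1↦5, 2↦4, 3↦6, 4↦4, 5↦5, 6↦2]  zeros at y ∈ ∅
Collecting zeros: affine points = {(2, 0), (2, 6), (3, 2), (3, 4), (4, 0), (4, 6)}.
Total count |C(F_7)_aff| = 6.


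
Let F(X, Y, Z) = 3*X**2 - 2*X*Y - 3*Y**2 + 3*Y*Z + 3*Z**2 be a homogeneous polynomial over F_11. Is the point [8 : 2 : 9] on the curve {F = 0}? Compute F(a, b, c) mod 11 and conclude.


F(8,2,9) ≡ 5 (mod 11); P is NOT on the curve.

Evaluate F(8, 2, 9) term-by-term (mod 11).
  3*X**2 ↦ 3·64·1·1 = 192
  -2*X*Y ↦ -2·8·2·1 = -32
  -3*Y**2 ↦ -3·1·4·1 = -12
  3*Y*Z ↦ 3·1·2·9 = 54
  3*Z**2 ↦ 3·1·1·81 = 243
Sum: F(8, 2, 9) = (192) + (-32) + (-12) + (54) + (243) = 445.
Reducing mod 11: 445 ≡ 5 (mod 11).
Since F(a, b, c) ≡ 5 ≠ 0 (mod 11), P does NOT lie on the curve.


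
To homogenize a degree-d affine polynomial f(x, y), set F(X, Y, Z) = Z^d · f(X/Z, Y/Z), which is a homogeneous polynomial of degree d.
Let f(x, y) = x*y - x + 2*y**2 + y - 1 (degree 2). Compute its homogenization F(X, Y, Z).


F(X, Y, Z) = X*Y - X*Z + 2*Y**2 + Y*Z - Z**2

deg(f) = 2.
Substitute x = X/Z, y = Y/Z into f, then multiply by Z^2.
  monomial 1·x^1·y^1 ↦ 1·X^1·Y^1·Z^0.
  monomial -1·x^1·y^0 ↦ -1·X^1·Y^0·Z^1.
  monomial 2·x^0·y^2 ↦ 2·X^0·Y^2·Z^0.
  monomial 1·x^0·y^1 ↦ 1·X^0·Y^1·Z^1.
  monomial -1·x^0·y^0 ↦ -1·X^0·Y^0·Z^2.
Collecting: F(X, Y, Z) = X*Y - X*Z + 2*Y**2 + Y*Z - Z**2.


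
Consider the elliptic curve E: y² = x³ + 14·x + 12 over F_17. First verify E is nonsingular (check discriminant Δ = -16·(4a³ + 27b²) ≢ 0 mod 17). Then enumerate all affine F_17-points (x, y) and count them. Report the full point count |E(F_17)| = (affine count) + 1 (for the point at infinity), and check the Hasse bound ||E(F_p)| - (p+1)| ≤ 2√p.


Affine points = {(3, 8), (3, 9), (4, 8), (4, 9), (9, 0), (10, 8), (10, 9), (11, 1), (11, 16), (12, 2), (12, 15)}; affine count = 11; |E(F_17)| = 12.

Discriminant check: Δ ∝ 4a³ + 27b² = 4·14³ + 27·12² = 4·2744 + 27·144 ≡ 6 (mod 17). Nonzero ⇒ E is nonsingular.
For each x ∈ F_17, compute rhs = x³ + 14·x + 12 mod 17, then count y ∈ F_17 with y² ≡ rhs.
  x = 0: rhs = 12, matching y values: none (0 points).
  x = 1: rhs = 10, matching y values: none (0 points).
  x = 2: rhs = 14, matching y values: none (0 points).
  x = 3: rhs = 13, matching y values: 8, 9 (2 points).
  x = 4: rhs = 13, matching y values: 8, 9 (2 points).
  x = 5: rhs = 3, matching y values: none (0 points).
  x = 6: rhs = 6, matching y values: none (0 points).
  x = 7: rhs = 11, matching y values: none (0 points).
  x = 8: rhs = 7, matching y values: none (0 points).
  x = 9: rhs = 0, matching y values: 0 (1 points).
  x = 10: rhs = 13, matching y values: 8, 9 (2 points).
  x = 11: rhs = 1, matching y values: 1, 16 (2 points).
  x = 12: rhs = 4, matching y values: 2, 15 (2 points).
  x = 13: rhs = 11, matching y values: none (0 points).
  x = 14: rhs = 11, matching y values: none (0 points).
  x = 15: rhs = 10, matching y values: none (0 points).
  x = 16: rhs = 14, matching y values: none (0 points).
Total affine count: 11.
Full point count |E(F_17)| = 11 + 1 = 12.
Hasse bound: |12 − (17+1)| = |-6| = 6 ≤ 2√17 ≈ 8.2462 ✓.


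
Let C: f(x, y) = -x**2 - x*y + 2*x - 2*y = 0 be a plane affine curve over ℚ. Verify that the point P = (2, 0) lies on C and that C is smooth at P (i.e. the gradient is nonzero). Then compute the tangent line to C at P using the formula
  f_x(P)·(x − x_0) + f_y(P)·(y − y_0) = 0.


Tangent line at P: -2*x - 4*y + 4 = 0.

Step 1: f(2, 0) = 0, so P lies on C.
Step 2: partial derivatives
  f_x(x, y) = -2*x - y + 2, f_y(x, y) = -x - 2.
  f_x(P) = -2, f_y(P) = -4 (gradient nonzero, so P is smooth).
Step 3: tangent line at P: -2·(x − 2) + -4·(y − 0) = 0.
Expanding: -2*x - 4*y + 4 = 0.


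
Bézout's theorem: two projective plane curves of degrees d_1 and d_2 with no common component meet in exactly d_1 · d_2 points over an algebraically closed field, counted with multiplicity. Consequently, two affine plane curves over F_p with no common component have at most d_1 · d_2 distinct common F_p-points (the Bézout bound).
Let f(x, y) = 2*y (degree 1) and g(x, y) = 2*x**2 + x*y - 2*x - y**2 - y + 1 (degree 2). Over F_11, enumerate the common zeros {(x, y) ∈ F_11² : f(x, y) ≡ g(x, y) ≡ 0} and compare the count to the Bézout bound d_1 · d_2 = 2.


Common zeros: ∅; count = 0; Bézout bound = 2.

deg(f) = 1, deg(g) = 2, so Bézout bound = 2.
Scan x ∈ F_11. For each x, list the y ∈ F_11 with f(x, y) ≡ 0 and those with g(x, y) ≡ 0 (mod 11); the common zeros in that column are the intersection.
  x = 0: f ≡ 0 at y ∈ {0}; g ≡ 0 at y ∈ {3, 7}; common: ∅.
  x = 1: f ≡ 0 at y ∈ {0}; g ≡ 0 at y ∈ {1, 10}; common: ∅.
  x = 2: f ≡ 0 at y ∈ {0}; g ≡ 0 at y ∈ ∅; common: ∅.
  x = 3: f ≡ 0 at y ∈ {0}; g ≡ 0 at y ∈ {6, 7}; common: ∅.
  x = 4: f ≡ 0 at y ∈ {0}; g ≡ 0 at y ∈ ∅; common: ∅.
  x = 5: f ≡ 0 at y ∈ {0}; g ≡ 0 at y ∈ {1, 3}; common: ∅.
  x = 6: f ≡ 0 at y ∈ {0}; g ≡ 0 at y ∈ {6, 10}; common: ∅.
  x = 7: f ≡ 0 at y ∈ {0}; g ≡ 0 at y ∈ ∅; common: ∅.
  x = 8: f ≡ 0 at y ∈ {0}; g ≡ 0 at y ∈ ∅; common: ∅.
  x = 9: f ≡ 0 at y ∈ {0}; g ≡ 0 at y ∈ ∅; common: ∅.
  x = 10: f ≡ 0 at y ∈ {0}; g ≡ 0 at y ∈ ∅; common: ∅.
Collecting: common zeros = ∅, so the count is 0.
Comparison with the Bézout bound: 0 ≤ 2 = deg(f)·deg(g), as expected for curves with no common component (the affine F_11-count falls short of the bound because intersections may lie at infinity, over extension fields, or carry multiplicity).


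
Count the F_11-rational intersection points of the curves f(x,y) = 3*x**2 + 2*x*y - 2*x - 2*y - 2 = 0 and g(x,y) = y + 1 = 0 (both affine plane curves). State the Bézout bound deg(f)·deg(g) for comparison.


Common zeros: {(0, 10), (5, 10)}; count = 2; Bézout bound = 2.

deg(f) = 2, deg(g) = 1, so Bézout bound = 2.
Scan x ∈ F_11. For each x, list the y ∈ F_11 with f(x, y) ≡ 0 and those with g(x, y) ≡ 0 (mod 11); the common zeros in that column are the intersection.
  x = 0: f ≡ 0 at y ∈ {10}; g ≡ 0 at y ∈ {10}; common: {10}.
  x = 1: f ≡ 0 at y ∈ ∅; g ≡ 0 at y ∈ {10}; common: ∅.
  x = 2: f ≡ 0 at y ∈ {8}; g ≡ 0 at y ∈ {10}; common: ∅.
  x = 3: f ≡ 0 at y ∈ {9}; g ≡ 0 at y ∈ {10}; common: ∅.
  x = 4: f ≡ 0 at y ∈ {1}; g ≡ 0 at y ∈ {10}; common: ∅.
  x = 5: f ≡ 0 at y ∈ {10}; g ≡ 0 at y ∈ {10}; common: {10}.
  x = 6: f ≡ 0 at y ∈ {6}; g ≡ 0 at y ∈ {10}; common: ∅.
  x = 7: f ≡ 0 at y ∈ {1}; g ≡ 0 at y ∈ {10}; common: ∅.
  x = 8: f ≡ 0 at y ∈ {8}; g ≡ 0 at y ∈ {10}; common: ∅.
  x = 9: f ≡ 0 at y ∈ {6}; g ≡ 0 at y ∈ {10}; common: ∅.
  x = 10: f ≡ 0 at y ∈ {9}; g ≡ 0 at y ∈ {10}; common: ∅.
Collecting: common zeros = {(0, 10), (5, 10)}, so the count is 2.
Comparison with the Bézout bound: 2 ≤ 2 = deg(f)·deg(g), as expected for curves with no common component (the bound is attained).


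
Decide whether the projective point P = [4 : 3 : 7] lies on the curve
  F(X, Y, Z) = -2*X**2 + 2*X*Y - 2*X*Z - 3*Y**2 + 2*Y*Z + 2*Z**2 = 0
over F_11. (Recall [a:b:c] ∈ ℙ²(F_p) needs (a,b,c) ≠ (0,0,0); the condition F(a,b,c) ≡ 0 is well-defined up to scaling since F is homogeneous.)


F(4,3,7) ≡ 5 (mod 11); P is NOT on the curve.

Evaluate F(4, 3, 7) term-by-term (mod 11).
  -2*X**2 ↦ -2·16·1·1 = -32
  2*X*Y ↦ 2·4·3·1 = 24
  -2*X*Z ↦ -2·4·1·7 = -56
  -3*Y**2 ↦ -3·1·9·1 = -27
  2*Y*Z ↦ 2·1·3·7 = 42
  2*Z**2 ↦ 2·1·1·49 = 98
Sum: F(4, 3, 7) = (-32) + (24) + (-56) + (-27) + (42) + (98) = 49.
Reducing mod 11: 49 ≡ 5 (mod 11).
Since F(a, b, c) ≡ 5 ≠ 0 (mod 11), P does NOT lie on the curve.


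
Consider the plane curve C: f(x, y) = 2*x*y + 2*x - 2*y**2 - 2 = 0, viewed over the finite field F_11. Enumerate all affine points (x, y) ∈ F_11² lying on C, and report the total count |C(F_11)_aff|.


Affine F_11-points: {(1, 0), (1, 1), (6, 8), (6, 9), (8, 3), (8, 5), (9, 2), (9, 7), (10, 4), (10, 6)}; count = 10.

For each of the 121 pairs (x, y) ∈ F_11², evaluate f(x, y) mod 11. Record the zeros.
  x = 0: [0↦9, 1↦7, 2↦1, 3↦2, 4↦10, 5↦3, 6↦3, 7↦10, 8↦2, 9↦1, 10↦7]  zeros at y ∈ ∅
  x = 1: [0↦0, 1↦0, 2↦7, 3↦10, 4↦9, 5↦4, 6↦6, 7↦4, 8↦9, 9↦10, 10↦7]  zeros at y ∈ {0, 1}
  x = 2: [0↦2, 1↦4, 2↦2, 3↦7, 4↦8, 5↦5, 6↦9, 7↦9, 8↦5, 9↦8, 10↦7]  zeros at y ∈ ∅
  x = 3: [0↦4, 1↦8, 2↦8, 3↦4, 4↦7, 5↦6, 6↦1, 7↦3, 8↦1, 9↦6, 10↦7]  zeros at y ∈ ∅
  x = 4: [0↦6, 1↦1, 2↦3, 3↦1, 4↦6, 5↦7, 6↦4, 7↦8, 8↦8, 9↦4, 10↦7]  zeros at y ∈ ∅
  x = 5: [0↦8, 1↦5, 2↦9, 3↦9, 4↦5, 5↦8, 6↦7, 7↦2, 8↦4, 9↦2, 10↦7]  zeros at y ∈ ∅
  x = 6: [0↦10, 1↦9, 2↦4, 3↦6, 4↦4, 5↦9, 6↦10, 7↦7, 8↦0, 9↦0, 10↦7]  zeros at y ∈ {8, 9}
  x = 7: [0↦1, 1↦2, 2↦10, 3↦3, 4↦3, 5↦10, 6↦2, 7↦1, 8↦7, 9↦9, 10↦7]  zeros at y ∈ ∅
  x = 8: [0↦3, 1↦6, 2↦5, 3↦0, 4↦2, 5↦0, 6↦5, 7↦6, 8↦3, 9↦7, 10↦7]  zeros at y ∈ {3, 5}
  x = 9: [0↦5, 1↦10, 2↦0, 3↦8, 4↦1, 5↦1, 6↦8, 7↦0, 8↦10, 9↦5, 10↦7]  zeros at y ∈ {2, 7}
  x = 10: [0↦7, 1↦3, 2↦6, 3↦5, 4↦0, 5↦2, 6↦0, 7↦5, 8↦6, 9↦3, 10↦7]  zeros at y ∈ {4, 6}
Collecting zeros: affine points = {(1, 0), (1, 1), (6, 8), (6, 9), (8, 3), (8, 5), (9, 2), (9, 7), (10, 4), (10, 6)}.
Total count |C(F_11)_aff| = 10.


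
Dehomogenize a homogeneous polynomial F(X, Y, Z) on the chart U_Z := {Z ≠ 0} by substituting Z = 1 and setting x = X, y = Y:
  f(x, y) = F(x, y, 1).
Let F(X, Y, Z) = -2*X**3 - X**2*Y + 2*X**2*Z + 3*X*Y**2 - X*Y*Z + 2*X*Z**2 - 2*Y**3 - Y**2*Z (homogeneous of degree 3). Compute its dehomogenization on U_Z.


f(x, y) = -2*x**3 - x**2*y + 2*x**2 + 3*x*y**2 - x*y + 2*x - 2*y**3 - y**2

On U_Z we set Z = 1. Each monomial c·X^i·Y^j·Z^k in F becomes c·x^i·y^j·1^k = c·x^i·y^j.
Substituting Z = 1: F(X, Y, 1) = -2*x**3 - x**2*y + 2*x**2 + 3*x*y**2 - x*y + 2*x - 2*y**3 - y**2.
Note: deg(f) ≤ deg(F) = 3; strict inequality happens when F is divisible by Z (lost terms).


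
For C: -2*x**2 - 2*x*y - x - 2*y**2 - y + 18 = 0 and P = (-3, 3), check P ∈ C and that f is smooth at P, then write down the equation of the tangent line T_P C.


Tangent line at P: 5*x - 7*y + 36 = 0.

Step 1: f(-3, 3) = 0, so P lies on C.
Step 2: partial derivatives
  f_x(x, y) = -4*x - 2*y - 1, f_y(x, y) = -2*x - 4*y - 1.
  f_x(P) = 5, f_y(P) = -7 (gradient nonzero, so P is smooth).
Step 3: tangent line at P: 5·(x − -3) + -7·(y − 3) = 0.
Expanding: 5*x - 7*y + 36 = 0.


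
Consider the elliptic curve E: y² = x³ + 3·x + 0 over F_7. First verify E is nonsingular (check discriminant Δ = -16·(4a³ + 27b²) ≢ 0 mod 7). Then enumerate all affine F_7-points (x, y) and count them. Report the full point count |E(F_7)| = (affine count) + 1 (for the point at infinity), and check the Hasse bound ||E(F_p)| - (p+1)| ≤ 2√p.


Affine points = {(0, 0), (1, 2), (1, 5), (2, 0), (3, 1), (3, 6), (5, 0)}; affine count = 7; |E(F_7)| = 8.

Discriminant check: Δ ∝ 4a³ + 27b² = 4·3³ + 27·0² = 4·27 + 27·0 ≡ 3 (mod 7). Nonzero ⇒ E is nonsingular.
For each x ∈ F_7, compute rhs = x³ + 3·x + 0 mod 7, then count y ∈ F_7 with y² ≡ rhs.
  x = 0: rhs = 0, matching y values: 0 (1 points).
  x = 1: rhs = 4, matching y values: 2, 5 (2 points).
  x = 2: rhs = 0, matching y values: 0 (1 points).
  x = 3: rhs = 1, matching y values: 1, 6 (2 points).
  x = 4: rhs = 6, matching y values: none (0 points).
  x = 5: rhs = 0, matching y values: 0 (1 points).
  x = 6: rhs = 3, matching y values: none (0 points).
Total affine count: 7.
Full point count |E(F_7)| = 7 + 1 = 8.
Hasse bound: |8 − (7+1)| = |0| = 0 ≤ 2√7 ≈ 5.2915 ✓.


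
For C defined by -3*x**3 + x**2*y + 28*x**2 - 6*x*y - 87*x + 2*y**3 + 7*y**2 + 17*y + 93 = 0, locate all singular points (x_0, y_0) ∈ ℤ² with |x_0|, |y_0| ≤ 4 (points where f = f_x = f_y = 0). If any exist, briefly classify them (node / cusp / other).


Singular points: {(3, -1)}; classification: cusp.

Compute partial derivatives:
  f_x = -9*x**2 + 2*x*y + 56*x - 6*y - 87.
  f_y = x**2 - 6*x + 6*y**2 + 14*y + 17.
Scan x_0 ∈ {−4, ..., 4}. For each x_0, f_y(x_0, y) is a polynomial in y; find its integer roots y ∈ {−4, ..., 4}, then test f_x and f at those candidates.
  x = -4: f_y(-4, y) = 6*y**2 + 14*y + 57; no integer root y with |y| ≤ 4.
  x = -3: f_y(-3, y) = 6*y**2 + 14*y + 44; no integer root y with |y| ≤ 4.
  x = -2: f_y(-2, y) = 6*y**2 + 14*y + 33; no integer root y with |y| ≤ 4.
  x = -1: f_y(-1, y) = 6*y**2 + 14*y + 24; no integer root y with |y| ≤ 4.
  x = 0: f_y(0, y) = 6*y**2 + 14*y + 17; no integer root y with |y| ≤ 4.
  x = 1: f_y(1, y) = 6*y**2 + 14*y + 12; no integer root y with |y| ≤ 4.
  x = 2: f_y(2, y) = 6*y**2 + 14*y + 9; no integer root y with |y| ≤ 4.
  x = 3: f_y(3, y) = 6*y**2 + 14*y + 8; vanishes at y ∈ {-1}. (3, -1): f_x = 0, f = 0 — SINGULAR.
  x = 4: f_y(4, y) = 6*y**2 + 14*y + 9; no integer root y with |y| ≤ 4.
Only singular point on the grid: (3, -1).
Classify: substitute x = 3 + u, y = -1 + v and expand: f = -3*u**3 + u**2*v + 2*v**3 + v**2.
No constant or linear terms (consistent with a singular point). Quadratic part: v**2. Cubic part: -3*u**3 + u**2*v + 2*v**3.
The quadratic part v**2 is a perfect square, so there is a single (double) tangent line v = 0, i.e. y = -1. Restricting the cubic part to that line (v = 0) leaves -3*u**3 ≠ 0, so f is not divisible by v and the branch is v² ≈ 3*u**3 to lowest order — this is a cusp.
Classification: cusp.


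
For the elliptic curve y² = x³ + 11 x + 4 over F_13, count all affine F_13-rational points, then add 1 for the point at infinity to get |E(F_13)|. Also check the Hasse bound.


Affine points = {(0, 2), (0, 11), (1, 4), (1, 9), (3, 5), (3, 8), (6, 0), (9, 0), (10, 3), (10, 10), (11, 0)}; affine count = 11; |E(F_13)| = 12.

Discriminant check: Δ ∝ 4a³ + 27b² = 4·11³ + 27·4² = 4·1331 + 27·16 ≡ 10 (mod 13). Nonzero ⇒ E is nonsingular.
For each x ∈ F_13, compute rhs = x³ + 11·x + 4 mod 13, then count y ∈ F_13 with y² ≡ rhs.
  x = 0: rhs = 4, matching y values: 2, 11 (2 points).
  x = 1: rhs = 3, matching y values: 4, 9 (2 points).
  x = 2: rhs = 8, matching y values: none (0 points).
  x = 3: rhs = 12, matching y values: 5, 8 (2 points).
  x = 4: rhs = 8, matching y values: none (0 points).
  x = 5: rhs = 2, matching y values: none (0 points).
  x = 6: rhs = 0, matching y values: 0 (1 points).
  x = 7: rhs = 8, matching y values: none (0 points).
  x = 8: rhs = 6, matching y values: none (0 points).
  x = 9: rhs = 0, matching y values: 0 (1 points).
  x = 10: rhs = 9, matching y values: 3, 10 (2 points).
  x = 11: rhs = 0, matching y values: 0 (1 points).
  x = 12: rhs = 5, matching y values: none (0 points).
Total affine count: 11.
Full point count |E(F_13)| = 11 + 1 = 12.
Hasse bound: |12 − (13+1)| = |-2| = 2 ≤ 2√13 ≈ 7.2111 ✓.


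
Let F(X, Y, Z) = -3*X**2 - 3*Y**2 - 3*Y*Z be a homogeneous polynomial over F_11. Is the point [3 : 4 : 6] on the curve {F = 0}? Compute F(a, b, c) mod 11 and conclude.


F(3,4,6) ≡ 7 (mod 11); P is NOT on the curve.

Evaluate F(3, 4, 6) term-by-term (mod 11).
  -3*X**2 ↦ -3·9·1·1 = -27
  -3*Y**2 ↦ -3·1·16·1 = -48
  -3*Y*Z ↦ -3·1·4·6 = -72
Sum: F(3, 4, 6) = (-27) + (-48) + (-72) = -147.
Reducing mod 11: -147 ≡ 7 (mod 11).
Since F(a, b, c) ≡ 7 ≠ 0 (mod 11), P does NOT lie on the curve.


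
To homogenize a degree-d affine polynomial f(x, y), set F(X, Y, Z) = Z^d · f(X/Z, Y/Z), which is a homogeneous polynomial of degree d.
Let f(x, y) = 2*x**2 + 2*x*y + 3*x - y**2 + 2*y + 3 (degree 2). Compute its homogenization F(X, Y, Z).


F(X, Y, Z) = 2*X**2 + 2*X*Y + 3*X*Z - Y**2 + 2*Y*Z + 3*Z**2

deg(f) = 2.
Substitute x = X/Z, y = Y/Z into f, then multiply by Z^2.
  monomial 2·x^2·y^0 ↦ 2·X^2·Y^0·Z^0.
  monomial 2·x^1·y^1 ↦ 2·X^1·Y^1·Z^0.
  monomial 3·x^1·y^0 ↦ 3·X^1·Y^0·Z^1.
  monomial -1·x^0·y^2 ↦ -1·X^0·Y^2·Z^0.
  monomial 2·x^0·y^1 ↦ 2·X^0·Y^1·Z^1.
  monomial 3·x^0·y^0 ↦ 3·X^0·Y^0·Z^2.
Collecting: F(X, Y, Z) = 2*X**2 + 2*X*Y + 3*X*Z - Y**2 + 2*Y*Z + 3*Z**2.


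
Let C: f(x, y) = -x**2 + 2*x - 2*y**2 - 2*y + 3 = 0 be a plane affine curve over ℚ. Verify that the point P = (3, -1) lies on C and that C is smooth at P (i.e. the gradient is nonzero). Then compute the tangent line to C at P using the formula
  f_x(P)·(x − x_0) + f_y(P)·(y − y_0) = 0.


Tangent line at P: -4*x + 2*y + 14 = 0.

Step 1: f(3, -1) = 0, so P lies on C.
Step 2: partial derivatives
  f_x(x, y) = 2 - 2*x, f_y(x, y) = -4*y - 2.
  f_x(P) = -4, f_y(P) = 2 (gradient nonzero, so P is smooth).
Step 3: tangent line at P: -4·(x − 3) + 2·(y − -1) = 0.
Expanding: -4*x + 2*y + 14 = 0.


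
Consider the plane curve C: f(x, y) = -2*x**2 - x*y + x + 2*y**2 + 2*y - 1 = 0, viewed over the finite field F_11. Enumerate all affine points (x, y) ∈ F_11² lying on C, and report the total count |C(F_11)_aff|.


Affine F_11-points: {(0, 2), (0, 8), (2, 3), (2, 8), (4, 5), (4, 7), (5, 2), (5, 5), (8, 0), (8, 3), (9, 0), (9, 9)}; count = 12.

For each of the 121 pairs (x, y) ∈ F_11², evaluate f(x, y) mod 11. Record the zeros.
  x = 0: [0↦10, 1↦3, 2↦0, 3↦1, 4↦6, 5↦4, 6↦6, 7↦1, 8↦0, 9↦3, 10↦10]  zeros at y ∈ {2, 8}
  x = 1: [0↦9, 1↦1, 2↦8, 3↦8, 4↦1, 5↦9, 6↦10, 7↦4, 8↦2, 9↦4, 10↦10]  zeros at y ∈ ∅
  x = 2: [0↦4, 1↦6, 2↦1, 3↦0, 4↦3, 5↦10, 6↦10, 7↦3, 8↦0, 9↦1, 10↦6]  zeros at y ∈ {3, 8}
  x = 3: [0↦6, 1↦7, 2↦1, 3↦10, 4↦1, 5↦7, 6↦6, 7↦9, 8↦5, 9↦5, 10↦9]  zeros at y ∈ ∅
  x = 4: [0↦4, 1↦4, 2↦8, 3↦5, 4↦6, 5↦0, 6↦9, 7↦0, 8↦6, 9↦5, 10↦8]  zeros at y ∈ {5, 7}
  x = 5: [0↦9, 1↦8, 2↦0, 3↦7, 4↦7, 5↦0, 6↦8, 7↦9, 8↦3, 9↦1, 10↦3]  zeros at y ∈ {2, 5}
  x = 6: [0↦10, 1↦8, 2↦10, 3↦5, 4↦4, 5↦7, 6↦3, 7↦3, 8↦7, 9↦4, 10↦5]  zeros at y ∈ ∅
  x = 7: [0↦7, 1↦4, 2↦5, 3↦10, 4↦8, 5↦10, 6↦5, 7↦4, 8↦7, 9↦3, 10↦3]  zeros at y ∈ ∅
  x = 8: [0↦0, 1↦7, 2↦7, 3↦0, 4↦8, 5↦9, 6↦3, 7↦1, 8↦3, 9↦9, 10↦8]  zeros at y ∈ {0, 3}
  x = 9: [0↦0, 1↦6, 2↦5, 3↦8, 4↦4, 5↦4, 6↦8, 7↦5, 8↦6, 9↦0, 10↦9]  zeros at y ∈ {0, 9}
  x = 10: [0↦7, 1↦1, 2↦10, 3↦1, 4↦7, 5↦6, 6↦9, 7↦5, 8↦5, 9↦9, 10↦6]  zeros at y ∈ ∅
Collecting zeros: affine points = {(0, 2), (0, 8), (2, 3), (2, 8), (4, 5), (4, 7), (5, 2), (5, 5), (8, 0), (8, 3), (9, 0), (9, 9)}.
Total count |C(F_11)_aff| = 12.


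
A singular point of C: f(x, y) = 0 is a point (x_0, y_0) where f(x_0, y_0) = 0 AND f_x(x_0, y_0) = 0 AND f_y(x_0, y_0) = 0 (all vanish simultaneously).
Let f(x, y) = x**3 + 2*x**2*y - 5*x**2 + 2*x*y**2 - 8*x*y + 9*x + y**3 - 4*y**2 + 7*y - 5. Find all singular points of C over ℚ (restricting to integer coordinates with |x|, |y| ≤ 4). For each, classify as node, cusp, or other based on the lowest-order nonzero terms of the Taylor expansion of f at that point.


Singular points: {(1, 1)}; classification: cusp.

Compute partial derivatives:
  f_x = 3*x**2 + 4*x*y - 10*x + 2*y**2 - 8*y + 9.
  f_y = 2*x**2 + 4*x*y - 8*x + 3*y**2 - 8*y + 7.
Scan x_0 ∈ {−4, ..., 4}. For each x_0, f_y(x_0, y) is a polynomial in y; find its integer roots y ∈ {−4, ..., 4}, then test f_x and f at those candidates.
  x = -4: f_y(-4, y) = 3*y**2 - 24*y + 71; no integer root y with |y| ≤ 4.
  x = -3: f_y(-3, y) = 3*y**2 - 20*y + 49; no integer root y with |y| ≤ 4.
  x = -2: f_y(-2, y) = 3*y**2 - 16*y + 31; no integer root y with |y| ≤ 4.
  x = -1: f_y(-1, y) = 3*y**2 - 12*y + 17; no integer root y with |y| ≤ 4.
  x = 0: f_y(0, y) = 3*y**2 - 8*y + 7; no integer root y with |y| ≤ 4.
  x = 1: f_y(1, y) = 3*y**2 - 4*y + 1; vanishes at y ∈ {1}. (1, 1): f_x = 0, f = 0 — SINGULAR.
  x = 2: f_y(2, y) = 3*y**2 - 1; no integer root y with |y| ≤ 4.
  x = 3: f_y(3, y) = 3*y**2 + 4*y + 1; vanishes at y ∈ {-1}. (3, -1): f_x = 4 ≠ 0.
  x = 4: f_y(4, y) = 3*y**2 + 8*y + 7; no integer root y with |y| ≤ 4.
Only singular point on the grid: (1, 1).
Classify: substitute x = 1 + u, y = 1 + v and expand: f = u**3 + 2*u**2*v + 2*u*v**2 + v**3 + v**2.
No constant or linear terms (consistent with a singular point). Quadratic part: v**2. Cubic part: u**3 + 2*u**2*v + 2*u*v**2 + v**3.
The quadratic part v**2 is a perfect square, so there is a single (double) tangent line v = 0, i.e. y = 1. Restricting the cubic part to that line (v = 0) leaves u**3 ≠ 0, so f is not divisible by v and the branch is v² ≈ -u**3 to lowest order — this is a cusp.
Classification: cusp.


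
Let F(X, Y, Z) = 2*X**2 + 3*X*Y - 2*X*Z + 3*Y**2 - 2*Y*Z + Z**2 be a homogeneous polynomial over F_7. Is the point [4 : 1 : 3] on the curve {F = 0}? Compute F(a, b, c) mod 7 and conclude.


F(4,1,3) ≡ 5 (mod 7); P is NOT on the curve.

Evaluate F(4, 1, 3) term-by-term (mod 7).
  2*X**2 ↦ 2·16·1·1 = 32
  3*X*Y ↦ 3·4·1·1 = 12
  -2*X*Z ↦ -2·4·1·3 = -24
  3*Y**2 ↦ 3·1·1·1 = 3
  -2*Y*Z ↦ -2·1·1·3 = -6
  Z**2 ↦ 1·1·1·9 = 9
Sum: F(4, 1, 3) = (32) + (12) + (-24) + (3) + (-6) + (9) = 26.
Reducing mod 7: 26 ≡ 5 (mod 7).
Since F(a, b, c) ≡ 5 ≠ 0 (mod 7), P does NOT lie on the curve.


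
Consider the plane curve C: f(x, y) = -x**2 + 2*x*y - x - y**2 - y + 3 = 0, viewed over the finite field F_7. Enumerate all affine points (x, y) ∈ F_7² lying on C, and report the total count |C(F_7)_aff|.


Affine F_7-points: {(2, 4), (2, 6), (4, 2), (4, 5), (5, 4), (5, 5), (6, 2)}; count = 7.

For each of the 49 pairs (x, y) ∈ F_7², evaluate f(x, y) mod 7. Record the zeros.
  x = 0: [0↦3, 1↦1, 2↦4, 3↦5, 4↦4, 5↦1, 6↦3]  zeros at y ∈ ∅
  x = 1: [0↦1, 1↦1, 2↦6, 3↦2, 4↦3, 5↦2, 6↦6]  zeros at y ∈ ∅
  x = 2: [0↦4, 1↦6, 2↦6, 3↦4, 4↦0, 5↦1, 6↦0]  zeros at y ∈ {4, 6}
  x = 3: [0↦5, 1↦2, 2↦4, 3↦4, 4↦2, 5↦5, 6↦6]  zeros at y ∈ ∅
  x = 4: [0↦4, 1↦3, 2↦0, 3↦2, 4↦2, 5↦0, 6↦3]  zeros at y ∈ {2, 5}
  x = 5: [0↦1, 1↦2, 2↦1, 3↦5, 4↦0, 5↦0, 6↦5]  zeros at y ∈ {4, 5}
  x = 6: [0↦3, 1↦6, 2↦0, 3↦6, 4↦3, 5↦5, 6↦5]  zeros at y ∈ {2}
Collecting zeros: affine points = {(2, 4), (2, 6), (4, 2), (4, 5), (5, 4), (5, 5), (6, 2)}.
Total count |C(F_7)_aff| = 7.


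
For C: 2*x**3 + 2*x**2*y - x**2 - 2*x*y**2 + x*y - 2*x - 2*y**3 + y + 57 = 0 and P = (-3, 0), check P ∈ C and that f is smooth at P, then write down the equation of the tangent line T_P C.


Tangent line at P: 58*x + 16*y + 174 = 0.

Step 1: f(-3, 0) = 0, so P lies on C.
Step 2: partial derivatives
  f_x(x, y) = 6*x**2 + 4*x*y - 2*x - 2*y**2 + y - 2, f_y(x, y) = 2*x**2 - 4*x*y + x - 6*y**2 + 1.
  f_x(P) = 58, f_y(P) = 16 (gradient nonzero, so P is smooth).
Step 3: tangent line at P: 58·(x − -3) + 16·(y − 0) = 0.
Expanding: 58*x + 16*y + 174 = 0.


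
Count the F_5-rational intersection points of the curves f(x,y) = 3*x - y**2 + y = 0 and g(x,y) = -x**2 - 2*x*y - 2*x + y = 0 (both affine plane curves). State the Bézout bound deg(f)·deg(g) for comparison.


Common zeros: {(0, 0)}; count = 1; Bézout bound = 4.

deg(f) = 2, deg(g) = 2, so Bézout bound = 4.
Scan x ∈ F_5. For each x, list the y ∈ F_5 with f(x, y) ≡ 0 and those with g(x, y) ≡ 0 (mod 5); the common zeros in that column are the intersection.
  x = 0: f ≡ 0 at y ∈ {0, 1}; g ≡ 0 at y ∈ {0}; common: {0}.
  x = 1: f ≡ 0 at y ∈ ∅; g ≡ 0 at y ∈ {2}; common: ∅.
  x = 2: f ≡ 0 at y ∈ {3}; g ≡ 0 at y ∈ {4}; common: ∅.
  x = 3: f ≡ 0 at y ∈ ∅; g ≡ 0 at y ∈ {0, 1, 2, 3, 4}; common: ∅.
  x = 4: f ≡ 0 at y ∈ {2, 4}; g ≡ 0 at y ∈ {3}; common: ∅.
Collecting: common zeros = {(0, 0)}, so the count is 1.
Comparison with the Bézout bound: 1 ≤ 4 = deg(f)·deg(g), as expected for curves with no common component (the affine F_5-count falls short of the bound because intersections may lie at infinity, over extension fields, or carry multiplicity).


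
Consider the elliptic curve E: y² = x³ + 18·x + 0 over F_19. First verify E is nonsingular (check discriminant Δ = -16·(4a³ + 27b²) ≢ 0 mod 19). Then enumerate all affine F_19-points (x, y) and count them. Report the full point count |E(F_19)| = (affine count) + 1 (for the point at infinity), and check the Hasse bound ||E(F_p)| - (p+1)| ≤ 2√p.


Affine points = {(0, 0), (1, 0), (2, 5), (2, 14), (3, 9), (3, 10), (5, 5), (5, 14), (6, 1), (6, 18), (9, 6), (9, 13), (11, 3), (11, 16), (12, 5), (12, 14), (15, 4), (15, 15), (18, 0)}; affine count = 19; |E(F_19)| = 20.

Discriminant check: Δ ∝ 4a³ + 27b² = 4·18³ + 27·0² = 4·5832 + 27·0 ≡ 15 (mod 19). Nonzero ⇒ E is nonsingular.
For each x ∈ F_19, compute rhs = x³ + 18·x + 0 mod 19, then count y ∈ F_19 with y² ≡ rhs.
  x = 0: rhs = 0, matching y values: 0 (1 points).
  x = 1: rhs = 0, matching y values: 0 (1 points).
  x = 2: rhs = 6, matching y values: 5, 14 (2 points).
  x = 3: rhs = 5, matching y values: 9, 10 (2 points).
  x = 4: rhs = 3, matching y values: none (0 points).
  x = 5: rhs = 6, matching y values: 5, 14 (2 points).
  x = 6: rhs = 1, matching y values: 1, 18 (2 points).
  x = 7: rhs = 13, matching y values: none (0 points).
  x = 8: rhs = 10, matching y values: none (0 points).
  x = 9: rhs = 17, matching y values: 6, 13 (2 points).
  x = 10: rhs = 2, matching y values: none (0 points).
  x = 11: rhs = 9, matching y values: 3, 16 (2 points).
  x = 12: rhs = 6, matching y values: 5, 14 (2 points).
  x = 13: rhs = 18, matching y values: none (0 points).
  x = 14: rhs = 13, matching y values: none (0 points).
  x = 15: rhs = 16, matching y values: 4, 15 (2 points).
  x = 16: rhs = 14, matching y values: none (0 points).
  x = 17: rhs = 13, matching y values: none (0 points).
  x = 18: rhs = 0, matching y values: 0 (1 points).
Total affine count: 19.
Full point count |E(F_19)| = 19 + 1 = 20.
Hasse bound: |20 − (19+1)| = |0| = 0 ≤ 2√19 ≈ 8.7178 ✓.
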